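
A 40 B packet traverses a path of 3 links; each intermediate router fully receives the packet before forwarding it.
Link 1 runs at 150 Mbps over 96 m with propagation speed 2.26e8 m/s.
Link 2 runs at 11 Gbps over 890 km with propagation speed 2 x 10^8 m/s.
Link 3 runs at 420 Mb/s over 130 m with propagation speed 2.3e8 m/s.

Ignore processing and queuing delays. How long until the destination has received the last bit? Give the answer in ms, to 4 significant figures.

4.454 ms

L = 40 × 8 = 320 bits.
Transmission delays (L/R per hop): 0.00213333, 2.90909e-05, 0.000761905 ms; sum = 0.00292433 ms.
Propagation delays (d/s per hop): 0.000424779, 4.45, 0.000565217 ms; sum = 4.45099 ms.
End-to-end = 4.454 ms.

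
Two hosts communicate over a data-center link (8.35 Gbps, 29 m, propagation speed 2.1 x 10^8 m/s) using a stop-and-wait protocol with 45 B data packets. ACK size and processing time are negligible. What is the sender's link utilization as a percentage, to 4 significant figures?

13.50 %

t_tx = L/R = 360/8350000000 = 4.31138e-08 s.
t_prop = 29/210000000 = 1.38095e-07 s; RTT = 2.7619e-07 s.
Cycle = t_tx + RTT = 3.19304e-07 s.
Utilization = t_tx / cycle = 4.31138e-08/3.19304e-07 = 13.50 %.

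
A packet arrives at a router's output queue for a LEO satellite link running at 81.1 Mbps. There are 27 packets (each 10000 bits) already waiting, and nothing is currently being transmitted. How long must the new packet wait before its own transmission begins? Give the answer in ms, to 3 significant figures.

3.33 ms

Each queued packet: L/R = 10000/81100000 = 0.123305 ms.
27 queued → 3.32922 ms.
Queuing delay = 3.33 ms.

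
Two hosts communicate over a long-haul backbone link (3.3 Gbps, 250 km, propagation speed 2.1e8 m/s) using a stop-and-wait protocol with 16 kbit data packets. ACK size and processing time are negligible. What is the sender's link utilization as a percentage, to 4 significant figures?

0.2032 %

t_tx = L/R = 16000/3300000000 = 4.84848e-06 s.
t_prop = 250000/210000000 = 0.00119048 s; RTT = 0.00238095 s.
Cycle = t_tx + RTT = 0.0023858 s.
Utilization = t_tx / cycle = 4.84848e-06/0.0023858 = 0.2032 %.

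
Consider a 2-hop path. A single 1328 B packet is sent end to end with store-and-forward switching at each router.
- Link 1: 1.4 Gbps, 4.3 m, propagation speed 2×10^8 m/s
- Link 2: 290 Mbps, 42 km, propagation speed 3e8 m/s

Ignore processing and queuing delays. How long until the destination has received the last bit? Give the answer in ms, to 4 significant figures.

0.1842 ms

L = 1328 × 8 = 10624 bits.
Transmission delays (L/R per hop): 0.00758857, 0.0366345 ms; sum = 0.0442231 ms.
Propagation delays (d/s per hop): 2.15e-05, 0.14 ms; sum = 0.140022 ms.
End-to-end = 0.1842 ms.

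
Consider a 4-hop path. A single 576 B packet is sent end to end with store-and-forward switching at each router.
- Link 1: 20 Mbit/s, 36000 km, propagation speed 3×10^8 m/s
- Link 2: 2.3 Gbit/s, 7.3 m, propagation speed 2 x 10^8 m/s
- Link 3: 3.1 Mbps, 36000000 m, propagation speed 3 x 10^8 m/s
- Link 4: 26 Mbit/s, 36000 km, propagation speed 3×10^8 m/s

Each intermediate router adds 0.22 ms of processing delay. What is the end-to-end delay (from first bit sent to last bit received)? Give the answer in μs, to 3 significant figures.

L = 576 × 8 = 4608 bits.
Transmission delays (L/R per hop): 230.4, 2.00348, 1486.45, 177.231 μs; sum = 1896.09 μs.
Propagation delays (d/s per hop): 120000, 0.0365, 120000, 120000 μs; sum = 360000 μs.
Processing at 3 router(s): 3 × 0.22 ms = 660 μs.
End-to-end = 363000 μs.

363000 μs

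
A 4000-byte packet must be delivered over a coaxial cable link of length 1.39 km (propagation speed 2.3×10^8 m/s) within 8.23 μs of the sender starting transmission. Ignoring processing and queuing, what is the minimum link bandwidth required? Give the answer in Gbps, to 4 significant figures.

L = 32000 bits.
Propagation delay = 1390 / 2.3e+08 = 6.04348 μs.
Transmission budget = 8.23 − 6.04348 = 2.18652 μs.
R ≥ L / t_tx = 32000 bits / 2.18652e-06 s = 14.64 Gbps.

14.64 Gbps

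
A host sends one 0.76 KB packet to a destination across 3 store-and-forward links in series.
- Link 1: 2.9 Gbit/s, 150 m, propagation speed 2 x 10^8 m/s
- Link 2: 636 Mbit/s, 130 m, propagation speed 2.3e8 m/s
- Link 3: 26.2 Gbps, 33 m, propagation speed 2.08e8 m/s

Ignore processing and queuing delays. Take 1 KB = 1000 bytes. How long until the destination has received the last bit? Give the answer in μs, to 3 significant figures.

L = 6080 bits.
Transmission delays (L/R per hop): 2.09655, 9.55975, 0.232061 μs; sum = 11.8884 μs.
Propagation delays (d/s per hop): 0.75, 0.565217, 0.158654 μs; sum = 1.47387 μs.
End-to-end = 13.4 μs.

13.4 μs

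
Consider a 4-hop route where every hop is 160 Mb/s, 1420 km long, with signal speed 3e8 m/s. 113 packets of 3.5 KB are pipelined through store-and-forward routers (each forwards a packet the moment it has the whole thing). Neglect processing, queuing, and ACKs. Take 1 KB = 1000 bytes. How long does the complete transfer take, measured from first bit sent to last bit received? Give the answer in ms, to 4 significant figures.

39.23 ms

Per-hop transmission t_tx = L/R = 28000/160000000 = 0.175 ms.
Per-hop propagation t_prop = 1420000/300000000 = 4.73333 ms.
Pipeline fill: first packet needs 4·t_tx to clear all hops; remaining 112 packets each add one t_tx.
Total = (4+113-1)·t_tx + 4·t_prop = 116·0.175 + 4·4.73333 = 39.23 ms.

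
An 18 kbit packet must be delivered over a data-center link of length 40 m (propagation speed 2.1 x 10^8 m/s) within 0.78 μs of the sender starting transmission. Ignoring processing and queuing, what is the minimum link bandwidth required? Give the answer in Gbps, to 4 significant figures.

Propagation delay = 40 / 210000000 = 0.190476 μs.
Transmission budget = 0.78 − 0.190476 = 0.589524 μs.
R ≥ L / t_tx = 18000 bits / 5.89524e-07 s = 30.53 Gbps.

30.53 Gbps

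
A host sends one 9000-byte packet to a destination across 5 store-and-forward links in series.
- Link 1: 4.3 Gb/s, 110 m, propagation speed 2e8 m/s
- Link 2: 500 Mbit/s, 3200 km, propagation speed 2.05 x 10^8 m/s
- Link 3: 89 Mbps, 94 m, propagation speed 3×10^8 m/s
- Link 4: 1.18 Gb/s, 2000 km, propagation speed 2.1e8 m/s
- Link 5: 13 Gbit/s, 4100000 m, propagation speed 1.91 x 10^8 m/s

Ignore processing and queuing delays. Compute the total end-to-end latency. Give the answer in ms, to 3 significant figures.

L = 9000 × 8 = 72000 bits.
Transmission delays (L/R per hop): 0.0167442, 0.144, 0.808989, 0.0610169, 0.00553846 ms; sum = 1.03629 ms.
Propagation delays (d/s per hop): 0.00055, 15.6098, 0.000313333, 9.52381, 21.466 ms; sum = 46.6004 ms.
End-to-end = 47.6 ms.

47.6 ms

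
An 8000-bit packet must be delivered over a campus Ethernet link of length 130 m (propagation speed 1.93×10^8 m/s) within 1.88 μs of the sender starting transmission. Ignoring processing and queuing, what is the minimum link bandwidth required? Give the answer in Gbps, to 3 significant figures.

Propagation delay = 130 / 193000000 = 0.673575 μs.
Transmission budget = 1.88 − 0.673575 = 1.20642 μs.
R ≥ L / t_tx = 8000 bits / 1.20642e-06 s = 6.63 Gbps.

6.63 Gbps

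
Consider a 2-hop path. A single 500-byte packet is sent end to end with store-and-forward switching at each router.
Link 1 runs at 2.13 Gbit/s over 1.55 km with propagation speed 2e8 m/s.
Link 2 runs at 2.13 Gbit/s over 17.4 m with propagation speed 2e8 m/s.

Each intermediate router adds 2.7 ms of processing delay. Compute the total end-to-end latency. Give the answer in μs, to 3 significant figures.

2710 μs

L = 500 × 8 = 4000 bits.
Transmission delay per hop = L/R = 4000/2130000000 = 1.87793 μs; 2 hops → 3.75587 μs.
Propagation delays (d/s per hop): 7.75, 0.087 μs; sum = 7.837 μs.
Processing at 1 router(s): 1 × 2.7 ms = 2700 μs.
End-to-end = 2710 μs.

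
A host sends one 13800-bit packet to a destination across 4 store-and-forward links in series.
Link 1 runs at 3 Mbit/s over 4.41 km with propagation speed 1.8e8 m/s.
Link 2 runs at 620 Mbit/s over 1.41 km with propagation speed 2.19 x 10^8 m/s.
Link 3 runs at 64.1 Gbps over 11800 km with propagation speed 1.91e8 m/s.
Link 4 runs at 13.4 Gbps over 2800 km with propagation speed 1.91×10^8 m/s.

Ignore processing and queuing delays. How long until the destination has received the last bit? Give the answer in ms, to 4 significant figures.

81.09 ms

Transmission delays (L/R per hop): 4.6, 0.0222581, 0.000215289, 0.00102985 ms; sum = 4.6235 ms.
Propagation delays (d/s per hop): 0.0245, 0.00643836, 61.7801, 14.6597 ms; sum = 76.4707 ms.
End-to-end = 81.09 ms.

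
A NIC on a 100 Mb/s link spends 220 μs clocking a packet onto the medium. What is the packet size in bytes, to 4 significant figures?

2750 bytes

L = R × t_tx = 100000000 b/s × 0.00022 s = 22000 bits.
In bytes: 22000 / 8 = 2750 bytes.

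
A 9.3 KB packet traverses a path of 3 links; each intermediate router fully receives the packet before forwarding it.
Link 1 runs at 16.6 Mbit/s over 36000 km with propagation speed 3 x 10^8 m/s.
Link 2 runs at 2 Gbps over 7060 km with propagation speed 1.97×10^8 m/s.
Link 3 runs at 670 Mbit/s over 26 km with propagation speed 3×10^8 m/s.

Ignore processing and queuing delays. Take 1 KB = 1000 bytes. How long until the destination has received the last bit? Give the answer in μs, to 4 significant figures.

160600 μs

L = 74400 bits.
Transmission delays (L/R per hop): 4481.93, 37.2, 111.045 μs; sum = 4630.17 μs.
Propagation delays (d/s per hop): 120000, 35837.6, 86.6667 μs; sum = 155924 μs.
End-to-end = 160600 μs.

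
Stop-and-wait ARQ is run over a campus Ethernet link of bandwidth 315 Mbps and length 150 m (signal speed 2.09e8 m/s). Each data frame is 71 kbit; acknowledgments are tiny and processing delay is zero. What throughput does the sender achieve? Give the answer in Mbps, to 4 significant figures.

t_tx = L/R = 71000/315000000 = 0.000225397 s.
t_prop = 150/209000000 = 7.17703e-07 s; RTT = 1.43541e-06 s.
Cycle = t_tx + RTT = 0.000226832 s.
Throughput = L / cycle = 71000 / 0.000226832 = 313.0 Mbps.

313.0 Mbps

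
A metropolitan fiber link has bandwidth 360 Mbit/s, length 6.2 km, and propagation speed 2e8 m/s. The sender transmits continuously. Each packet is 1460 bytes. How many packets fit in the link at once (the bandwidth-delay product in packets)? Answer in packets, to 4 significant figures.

Propagation delay = 6200 / 200000000 = 3.1e-05 s.
BDP = R × t_prop = 360000000 × 3.1e-05 = 11160 bits.
In packets of 11680 bits: 0.9555 packets.

0.9555 packets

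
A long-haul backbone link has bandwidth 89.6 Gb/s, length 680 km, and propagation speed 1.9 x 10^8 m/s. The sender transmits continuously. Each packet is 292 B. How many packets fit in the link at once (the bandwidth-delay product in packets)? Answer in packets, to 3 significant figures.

Propagation delay = 680000 / 190000000 = 0.00357895 s.
BDP = R × t_prop = 89600000000 × 0.00357895 = 320674000 bits.
In packets of 2336 bits: 137000 packets.

137000 packets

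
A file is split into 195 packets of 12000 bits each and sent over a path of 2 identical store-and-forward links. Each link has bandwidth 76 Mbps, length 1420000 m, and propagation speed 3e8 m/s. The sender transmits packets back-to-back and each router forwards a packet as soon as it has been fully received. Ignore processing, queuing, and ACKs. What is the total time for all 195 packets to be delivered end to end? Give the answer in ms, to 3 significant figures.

Per-hop transmission t_tx = L/R = 12000/76000000 = 0.157895 ms.
Per-hop propagation t_prop = 1420000/300000000 = 4.73333 ms.
Pipeline fill: first packet needs 2·t_tx to clear all hops; remaining 194 packets each add one t_tx.
Total = (2+195-1)·t_tx + 2·t_prop = 196·0.157895 + 2·4.73333 = 40.4 ms.

40.4 ms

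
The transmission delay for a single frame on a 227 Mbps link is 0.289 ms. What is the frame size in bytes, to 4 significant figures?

L = R × t_tx = 227000000 b/s × 0.000289 s = 65603 bits.
In bytes: 65603 / 8 = 8200 bytes.

8200 bytes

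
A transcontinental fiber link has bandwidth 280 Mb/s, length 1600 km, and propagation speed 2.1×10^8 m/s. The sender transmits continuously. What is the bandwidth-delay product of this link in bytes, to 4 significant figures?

266700 bytes

Propagation delay = 1600000 / 210000000 = 0.00761905 s.
BDP = R × t_prop = 280000000 × 0.00761905 = 2133330 bits.
In bytes: 2133330/8 = 266700 bytes.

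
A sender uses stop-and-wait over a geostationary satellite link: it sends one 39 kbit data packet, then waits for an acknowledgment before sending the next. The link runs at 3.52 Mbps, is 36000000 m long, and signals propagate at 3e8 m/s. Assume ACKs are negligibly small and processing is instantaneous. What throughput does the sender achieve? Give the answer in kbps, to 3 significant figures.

t_tx = L/R = 39000/3520000 = 0.0110795 s.
t_prop = 36000000/300000000 = 0.12 s; RTT = 0.24 s.
Cycle = t_tx + RTT = 0.25108 s.
Throughput = L / cycle = 39000 / 0.25108 = 155 kbps.

155 kbps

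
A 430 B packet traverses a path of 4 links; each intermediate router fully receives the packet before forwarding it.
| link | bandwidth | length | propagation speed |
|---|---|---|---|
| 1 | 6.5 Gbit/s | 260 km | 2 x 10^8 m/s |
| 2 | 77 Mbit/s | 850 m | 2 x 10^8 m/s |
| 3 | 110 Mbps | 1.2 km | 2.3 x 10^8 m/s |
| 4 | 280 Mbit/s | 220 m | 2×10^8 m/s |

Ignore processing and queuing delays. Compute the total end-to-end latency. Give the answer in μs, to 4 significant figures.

L = 430 × 8 = 3440 bits.
Transmission delays (L/R per hop): 0.529231, 44.6753, 31.2727, 12.2857 μs; sum = 88.763 μs.
Propagation delays (d/s per hop): 1300, 4.25, 5.21739, 1.1 μs; sum = 1310.57 μs.
End-to-end = 1399 μs.

1399 μs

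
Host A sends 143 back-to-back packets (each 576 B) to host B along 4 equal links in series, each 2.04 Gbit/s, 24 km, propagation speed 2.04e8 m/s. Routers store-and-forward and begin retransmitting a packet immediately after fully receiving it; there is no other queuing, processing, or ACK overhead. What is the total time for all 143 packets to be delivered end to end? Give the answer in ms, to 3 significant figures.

Per-hop transmission t_tx = L/R = 4608/2040000000 = 0.00225882 ms.
Per-hop propagation t_prop = 24000/204000000 = 0.117647 ms.
Pipeline fill: first packet needs 4·t_tx to clear all hops; remaining 142 packets each add one t_tx.
Total = (4+143-1)·t_tx + 4·t_prop = 146·0.00225882 + 4·0.117647 = 0.800 ms.

0.800 ms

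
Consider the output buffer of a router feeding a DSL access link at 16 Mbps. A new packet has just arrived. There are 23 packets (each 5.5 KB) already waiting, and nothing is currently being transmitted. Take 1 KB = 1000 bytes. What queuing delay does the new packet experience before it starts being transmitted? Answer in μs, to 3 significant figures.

63300 μs

Each queued packet: L/R = 44000/16000000 = 2750 μs.
23 queued → 63250 μs.
Queuing delay = 63300 μs.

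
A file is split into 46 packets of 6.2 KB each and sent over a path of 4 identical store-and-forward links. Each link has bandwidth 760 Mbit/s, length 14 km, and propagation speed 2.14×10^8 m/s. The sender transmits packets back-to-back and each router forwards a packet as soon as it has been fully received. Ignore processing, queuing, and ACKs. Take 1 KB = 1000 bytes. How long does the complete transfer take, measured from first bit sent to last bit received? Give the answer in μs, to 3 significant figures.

3460 μs

Per-hop transmission t_tx = L/R = 49600/760000000 = 65.2632 μs.
Per-hop propagation t_prop = 14000/214000000 = 65.4206 μs.
Pipeline fill: first packet needs 4·t_tx to clear all hops; remaining 45 packets each add one t_tx.
Total = (4+46-1)·t_tx + 4·t_prop = 49·65.2632 + 4·65.4206 = 3460 μs.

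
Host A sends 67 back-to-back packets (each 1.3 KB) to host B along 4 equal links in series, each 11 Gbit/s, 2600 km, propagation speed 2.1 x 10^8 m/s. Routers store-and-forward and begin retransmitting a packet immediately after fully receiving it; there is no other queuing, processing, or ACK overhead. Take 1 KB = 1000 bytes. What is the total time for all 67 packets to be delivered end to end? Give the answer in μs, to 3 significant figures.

Per-hop transmission t_tx = L/R = 10400/11000000000 = 0.945455 μs.
Per-hop propagation t_prop = 2600000/210000000 = 12381 μs.
Pipeline fill: first packet needs 4·t_tx to clear all hops; remaining 66 packets each add one t_tx.
Total = (4+67-1)·t_tx + 4·t_prop = 70·0.945455 + 4·12381 = 49600 μs.

49600 μs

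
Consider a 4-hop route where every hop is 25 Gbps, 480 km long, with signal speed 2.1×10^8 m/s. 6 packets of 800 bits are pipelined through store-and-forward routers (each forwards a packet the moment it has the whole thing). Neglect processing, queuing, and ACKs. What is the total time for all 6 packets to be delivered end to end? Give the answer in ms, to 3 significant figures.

Per-hop transmission t_tx = L/R = 800/25000000000 = 3.2e-05 ms.
Per-hop propagation t_prop = 480000/210000000 = 2.28571 ms.
Pipeline fill: first packet needs 4·t_tx to clear all hops; remaining 5 packets each add one t_tx.
Total = (4+6-1)·t_tx + 4·t_prop = 9·3.2e-05 + 4·2.28571 = 9.14 ms.

9.14 ms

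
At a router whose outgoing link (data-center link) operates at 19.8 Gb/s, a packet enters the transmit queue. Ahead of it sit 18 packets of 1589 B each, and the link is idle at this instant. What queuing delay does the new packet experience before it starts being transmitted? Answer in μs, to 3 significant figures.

11.6 μs

Each queued packet: L/R = 12712/19800000000 = 0.64202 μs.
18 queued → 11.5564 μs.
Queuing delay = 11.6 μs.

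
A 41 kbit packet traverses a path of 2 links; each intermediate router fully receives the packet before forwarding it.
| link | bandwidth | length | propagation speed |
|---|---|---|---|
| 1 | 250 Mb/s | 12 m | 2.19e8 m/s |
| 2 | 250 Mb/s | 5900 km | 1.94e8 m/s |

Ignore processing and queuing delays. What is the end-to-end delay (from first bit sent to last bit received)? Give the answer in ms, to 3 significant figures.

L = 41000 bits.
Transmission delay per hop = L/R = 41000/250000000 = 0.164 ms; 2 hops → 0.328 ms.
Propagation delays (d/s per hop): 5.47945e-05, 30.4124 ms; sum = 30.4124 ms.
End-to-end = 30.7 ms.

30.7 ms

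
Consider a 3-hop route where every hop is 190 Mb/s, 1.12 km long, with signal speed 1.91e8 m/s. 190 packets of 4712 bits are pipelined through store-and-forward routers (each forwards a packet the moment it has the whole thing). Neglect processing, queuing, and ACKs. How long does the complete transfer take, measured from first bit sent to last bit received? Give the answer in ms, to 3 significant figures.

Per-hop transmission t_tx = L/R = 4712/190000000 = 0.0248 ms.
Per-hop propagation t_prop = 1120/191000000 = 0.00586387 ms.
Pipeline fill: first packet needs 3·t_tx to clear all hops; remaining 189 packets each add one t_tx.
Total = (3+190-1)·t_tx + 3·t_prop = 192·0.0248 + 3·0.00586387 = 4.78 ms.

4.78 ms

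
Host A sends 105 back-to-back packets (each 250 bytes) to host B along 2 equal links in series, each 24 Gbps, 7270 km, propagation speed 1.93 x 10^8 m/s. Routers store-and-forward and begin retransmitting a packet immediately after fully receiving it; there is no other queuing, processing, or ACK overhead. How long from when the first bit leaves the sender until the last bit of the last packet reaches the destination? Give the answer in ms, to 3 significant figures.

75.3 ms

Per-hop transmission t_tx = L/R = 2000/24000000000 = 8.33333e-05 ms.
Per-hop propagation t_prop = 7270000/193000000 = 37.6684 ms.
Pipeline fill: first packet needs 2·t_tx to clear all hops; remaining 104 packets each add one t_tx.
Total = (2+105-1)·t_tx + 2·t_prop = 106·8.33333e-05 + 2·37.6684 = 75.3 ms.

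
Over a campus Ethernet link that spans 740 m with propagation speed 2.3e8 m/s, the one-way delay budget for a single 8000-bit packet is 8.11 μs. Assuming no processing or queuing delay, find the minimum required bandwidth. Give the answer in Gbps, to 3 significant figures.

Propagation delay = 740 / 2.3e+08 = 3.21739 μs.
Transmission budget = 8.11 − 3.21739 = 4.89261 μs.
R ≥ L / t_tx = 8000 bits / 4.89261e-06 s = 1.64 Gbps.

1.64 Gbps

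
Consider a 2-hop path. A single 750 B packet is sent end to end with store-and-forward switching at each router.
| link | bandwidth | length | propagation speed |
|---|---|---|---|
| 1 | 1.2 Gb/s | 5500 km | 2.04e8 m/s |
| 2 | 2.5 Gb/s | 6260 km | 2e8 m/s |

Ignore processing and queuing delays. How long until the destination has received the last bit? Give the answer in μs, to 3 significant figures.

L = 750 × 8 = 6000 bits.
Transmission delays (L/R per hop): 5, 2.4 μs; sum = 7.4 μs.
Propagation delays (d/s per hop): 26960.8, 31300 μs; sum = 58260.8 μs.
End-to-end = 58300 μs.

58300 μs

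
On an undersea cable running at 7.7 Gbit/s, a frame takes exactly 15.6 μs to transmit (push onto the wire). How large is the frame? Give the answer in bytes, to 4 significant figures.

15020 bytes

L = R × t_tx = 7700000000 b/s × 1.56e-05 s = 120120 bits.
In bytes: 120120 / 8 = 15020 bytes.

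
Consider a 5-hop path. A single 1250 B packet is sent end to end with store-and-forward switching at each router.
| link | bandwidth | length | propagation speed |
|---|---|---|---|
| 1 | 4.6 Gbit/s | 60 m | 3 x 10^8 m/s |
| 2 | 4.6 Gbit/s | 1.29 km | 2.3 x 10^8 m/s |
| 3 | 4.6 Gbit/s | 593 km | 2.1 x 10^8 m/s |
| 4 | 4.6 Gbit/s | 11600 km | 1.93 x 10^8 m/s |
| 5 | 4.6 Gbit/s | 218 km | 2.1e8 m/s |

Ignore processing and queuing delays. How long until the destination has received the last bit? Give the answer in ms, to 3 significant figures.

64.0 ms

L = 1250 × 8 = 10000 bits.
Transmission delay per hop = L/R = 10000/4600000000 = 0.00217391 ms; 5 hops → 0.0108696 ms.
Propagation delays (d/s per hop): 0.0002, 0.0056087, 2.82381, 60.1036, 1.0381 ms; sum = 63.9713 ms.
End-to-end = 64.0 ms.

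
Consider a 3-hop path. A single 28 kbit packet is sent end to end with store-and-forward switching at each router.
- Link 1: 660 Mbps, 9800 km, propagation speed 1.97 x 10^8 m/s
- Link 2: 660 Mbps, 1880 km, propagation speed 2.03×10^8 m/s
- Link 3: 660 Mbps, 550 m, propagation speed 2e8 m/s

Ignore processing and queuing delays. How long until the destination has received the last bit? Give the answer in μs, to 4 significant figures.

59140 μs

L = 28000 bits.
Transmission delay per hop = L/R = 28000/660000000 = 42.4242 μs; 3 hops → 127.273 μs.
Propagation delays (d/s per hop): 49746.2, 9261.08, 2.75 μs; sum = 59010 μs.
End-to-end = 59140 μs.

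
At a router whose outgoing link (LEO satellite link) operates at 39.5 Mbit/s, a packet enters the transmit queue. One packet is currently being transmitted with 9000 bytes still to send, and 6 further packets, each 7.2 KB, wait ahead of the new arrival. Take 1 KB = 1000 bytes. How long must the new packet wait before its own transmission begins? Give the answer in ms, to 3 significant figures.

10.6 ms

Each queued packet: L/R = 57600/39500000 = 1.45823 ms.
6 queued → 8.74937 ms.
Plus remaining 72000 bits of current packet: 1.82278 ms.
Queuing delay = 10.6 ms.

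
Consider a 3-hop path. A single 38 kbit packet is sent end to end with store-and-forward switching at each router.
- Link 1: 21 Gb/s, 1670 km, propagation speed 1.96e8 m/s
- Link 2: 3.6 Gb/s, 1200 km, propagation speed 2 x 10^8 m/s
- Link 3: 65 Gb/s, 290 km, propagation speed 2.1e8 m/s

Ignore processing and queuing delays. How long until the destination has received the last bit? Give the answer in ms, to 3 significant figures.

L = 38000 bits.
Transmission delays (L/R per hop): 0.00180952, 0.0105556, 0.000584615 ms; sum = 0.0129497 ms.
Propagation delays (d/s per hop): 8.52041, 6, 1.38095 ms; sum = 15.9014 ms.
End-to-end = 15.9 ms.

15.9 ms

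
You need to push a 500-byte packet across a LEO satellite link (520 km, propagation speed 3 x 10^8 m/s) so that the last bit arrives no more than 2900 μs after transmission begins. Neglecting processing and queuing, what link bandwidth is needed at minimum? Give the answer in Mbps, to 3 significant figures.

3.43 Mbps

L = 4000 bits.
Propagation delay = 520000 / 300000000 = 1733.33 μs.
Transmission budget = 2900 − 1733.33 = 1166.67 μs.
R ≥ L / t_tx = 4000 bits / 0.00116667 s = 3.43 Mbps.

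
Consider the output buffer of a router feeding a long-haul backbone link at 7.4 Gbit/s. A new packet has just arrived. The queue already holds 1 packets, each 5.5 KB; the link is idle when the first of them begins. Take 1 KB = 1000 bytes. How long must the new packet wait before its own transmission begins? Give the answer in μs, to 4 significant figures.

5.946 μs

Each queued packet: L/R = 44000/7400000000 = 5.94595 μs.
1 queued → 5.94595 μs.
Queuing delay = 5.946 μs.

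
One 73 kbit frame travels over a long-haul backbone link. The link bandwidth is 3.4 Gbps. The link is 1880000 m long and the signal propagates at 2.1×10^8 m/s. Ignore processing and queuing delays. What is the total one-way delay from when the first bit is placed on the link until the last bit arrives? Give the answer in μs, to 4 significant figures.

L = 73000 bits.
Transmission delay = L/R = 73000 / 3400000000 = 21.4706 μs.
Propagation delay = d/s = 1880000 m / 210000000 m/s = 8952.38 μs.
Total = 8974 μs.

8974 μs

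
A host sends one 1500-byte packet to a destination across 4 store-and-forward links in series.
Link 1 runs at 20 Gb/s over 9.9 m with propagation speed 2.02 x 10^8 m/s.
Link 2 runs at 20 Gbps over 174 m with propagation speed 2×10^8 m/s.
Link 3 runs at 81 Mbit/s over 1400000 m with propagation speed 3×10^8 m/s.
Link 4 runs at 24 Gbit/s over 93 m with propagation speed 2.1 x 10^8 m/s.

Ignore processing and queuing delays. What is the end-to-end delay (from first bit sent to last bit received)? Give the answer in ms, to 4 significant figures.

4.818 ms

L = 1500 × 8 = 12000 bits.
Transmission delays (L/R per hop): 0.0006, 0.0006, 0.148148, 0.0005 ms; sum = 0.149848 ms.
Propagation delays (d/s per hop): 4.90099e-05, 0.00087, 4.66667, 0.000442857 ms; sum = 4.66803 ms.
End-to-end = 4.818 ms.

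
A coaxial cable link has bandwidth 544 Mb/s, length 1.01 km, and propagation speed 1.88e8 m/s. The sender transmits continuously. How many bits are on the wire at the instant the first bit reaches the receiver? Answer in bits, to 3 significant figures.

Propagation delay = 1010 / 188000000 = 5.37234e-06 s.
BDP = R × t_prop = 544000000 × 5.37234e-06 = 2922.55 bits.

2920 bits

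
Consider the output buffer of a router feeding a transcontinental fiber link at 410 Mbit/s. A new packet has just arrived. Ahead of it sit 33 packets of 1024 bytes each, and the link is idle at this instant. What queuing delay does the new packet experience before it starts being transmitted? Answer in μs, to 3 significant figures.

Each queued packet: L/R = 8192/410000000 = 19.9805 μs.
33 queued → 659.356 μs.
Queuing delay = 659 μs.

659 μs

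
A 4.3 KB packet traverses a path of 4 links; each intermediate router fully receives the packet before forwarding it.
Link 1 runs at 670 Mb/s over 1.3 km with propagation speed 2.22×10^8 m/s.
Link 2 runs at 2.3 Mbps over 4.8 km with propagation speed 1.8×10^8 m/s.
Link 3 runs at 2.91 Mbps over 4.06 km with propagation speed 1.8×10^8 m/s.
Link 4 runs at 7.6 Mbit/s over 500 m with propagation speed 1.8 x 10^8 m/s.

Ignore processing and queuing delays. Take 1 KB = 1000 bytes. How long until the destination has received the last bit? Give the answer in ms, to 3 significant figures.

L = 34400 bits.
Transmission delays (L/R per hop): 0.0513433, 14.9565, 11.8213, 4.52632 ms; sum = 31.3555 ms.
Propagation delays (d/s per hop): 0.00585586, 0.0266667, 0.0225556, 0.00277778 ms; sum = 0.0578559 ms.
End-to-end = 31.4 ms.

31.4 ms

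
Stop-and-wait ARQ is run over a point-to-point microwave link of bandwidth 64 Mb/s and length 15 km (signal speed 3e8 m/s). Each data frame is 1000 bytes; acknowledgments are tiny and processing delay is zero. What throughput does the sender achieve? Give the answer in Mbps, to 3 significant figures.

35.6 Mbps

t_tx = L/R = 8000/64000000 = 0.000125 s.
t_prop = 15000/300000000 = 5e-05 s; RTT = 0.0001 s.
Cycle = t_tx + RTT = 0.000225 s.
Throughput = L / cycle = 8000 / 0.000225 = 35.6 Mbps.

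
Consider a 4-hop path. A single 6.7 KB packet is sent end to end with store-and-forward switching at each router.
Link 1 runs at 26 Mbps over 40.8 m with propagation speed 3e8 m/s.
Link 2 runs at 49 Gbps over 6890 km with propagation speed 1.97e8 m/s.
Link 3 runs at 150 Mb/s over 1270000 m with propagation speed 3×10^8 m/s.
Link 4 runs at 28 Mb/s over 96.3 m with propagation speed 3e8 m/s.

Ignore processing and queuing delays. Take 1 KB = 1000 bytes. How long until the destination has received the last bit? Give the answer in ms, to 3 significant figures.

L = 53600 bits.
Transmission delays (L/R per hop): 2.06154, 0.00109388, 0.357333, 1.91429 ms; sum = 4.33425 ms.
Propagation delays (d/s per hop): 0.000136, 34.9746, 4.23333, 0.000321 ms; sum = 39.2084 ms.
End-to-end = 43.5 ms.

43.5 ms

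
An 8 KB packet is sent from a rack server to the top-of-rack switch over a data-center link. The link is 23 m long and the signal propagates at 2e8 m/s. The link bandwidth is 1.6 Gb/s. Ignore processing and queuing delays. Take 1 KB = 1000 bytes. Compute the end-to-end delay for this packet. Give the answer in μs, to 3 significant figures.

L = 64000 bits.
Transmission delay = L/R = 64000 / 1600000000 = 40 μs.
Propagation delay = d/s = 23 m / 200000000 m/s = 0.115 μs.
Total = 40.1 μs.

40.1 μs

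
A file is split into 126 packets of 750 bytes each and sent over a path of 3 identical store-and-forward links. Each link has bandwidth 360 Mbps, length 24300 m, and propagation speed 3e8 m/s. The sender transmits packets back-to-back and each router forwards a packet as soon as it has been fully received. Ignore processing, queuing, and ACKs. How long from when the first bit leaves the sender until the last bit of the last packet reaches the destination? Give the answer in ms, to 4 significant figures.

Per-hop transmission t_tx = L/R = 6000/360000000 = 0.0166667 ms.
Per-hop propagation t_prop = 24300/300000000 = 0.081 ms.
Pipeline fill: first packet needs 3·t_tx to clear all hops; remaining 125 packets each add one t_tx.
Total = (3+126-1)·t_tx + 3·t_prop = 128·0.0166667 + 3·0.081 = 2.376 ms.

2.376 ms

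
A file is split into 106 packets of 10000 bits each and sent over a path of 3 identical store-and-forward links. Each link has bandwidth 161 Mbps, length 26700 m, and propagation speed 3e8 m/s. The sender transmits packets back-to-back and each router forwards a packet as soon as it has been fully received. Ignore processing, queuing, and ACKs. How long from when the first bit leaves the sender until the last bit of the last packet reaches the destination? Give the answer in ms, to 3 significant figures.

6.98 ms

Per-hop transmission t_tx = L/R = 10000/161000000 = 0.0621118 ms.
Per-hop propagation t_prop = 26700/300000000 = 0.089 ms.
Pipeline fill: first packet needs 3·t_tx to clear all hops; remaining 105 packets each add one t_tx.
Total = (3+106-1)·t_tx + 3·t_prop = 108·0.0621118 + 3·0.089 = 6.98 ms.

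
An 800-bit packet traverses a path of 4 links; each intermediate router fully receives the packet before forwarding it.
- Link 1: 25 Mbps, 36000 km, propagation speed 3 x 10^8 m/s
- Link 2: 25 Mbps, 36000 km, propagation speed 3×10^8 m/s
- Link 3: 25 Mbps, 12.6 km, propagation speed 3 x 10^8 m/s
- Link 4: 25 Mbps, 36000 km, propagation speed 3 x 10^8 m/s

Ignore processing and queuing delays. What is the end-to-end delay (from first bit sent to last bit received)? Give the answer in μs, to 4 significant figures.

Transmission delay per hop = L/R = 800/25000000 = 32 μs; 4 hops → 128 μs.
Propagation delays (d/s per hop): 120000, 120000, 42, 120000 μs; sum = 360042 μs.
End-to-end = 360200 μs.

360200 μs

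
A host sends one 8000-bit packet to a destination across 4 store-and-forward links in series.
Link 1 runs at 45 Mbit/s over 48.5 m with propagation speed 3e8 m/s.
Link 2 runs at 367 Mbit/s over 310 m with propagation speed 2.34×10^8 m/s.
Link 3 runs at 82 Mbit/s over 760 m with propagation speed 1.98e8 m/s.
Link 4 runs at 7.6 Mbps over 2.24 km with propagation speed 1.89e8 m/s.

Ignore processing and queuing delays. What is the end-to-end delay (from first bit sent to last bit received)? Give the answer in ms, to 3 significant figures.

Transmission delays (L/R per hop): 0.177778, 0.0217984, 0.097561, 1.05263 ms; sum = 1.34977 ms.
Propagation delays (d/s per hop): 0.000161667, 0.00132479, 0.00383838, 0.0118519 ms; sum = 0.0171767 ms.
End-to-end = 1.37 ms.

1.37 ms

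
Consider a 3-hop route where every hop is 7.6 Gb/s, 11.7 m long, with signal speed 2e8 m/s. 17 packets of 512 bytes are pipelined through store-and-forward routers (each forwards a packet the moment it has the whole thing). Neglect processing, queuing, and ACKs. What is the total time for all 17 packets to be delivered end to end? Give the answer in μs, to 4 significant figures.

Per-hop transmission t_tx = L/R = 4096/7600000000 = 0.538947 μs.
Per-hop propagation t_prop = 11.7/200000000 = 0.0585 μs.
Pipeline fill: first packet needs 3·t_tx to clear all hops; remaining 16 packets each add one t_tx.
Total = (3+17-1)·t_tx + 3·t_prop = 19·0.538947 + 3·0.0585 = 10.42 μs.

10.42 μs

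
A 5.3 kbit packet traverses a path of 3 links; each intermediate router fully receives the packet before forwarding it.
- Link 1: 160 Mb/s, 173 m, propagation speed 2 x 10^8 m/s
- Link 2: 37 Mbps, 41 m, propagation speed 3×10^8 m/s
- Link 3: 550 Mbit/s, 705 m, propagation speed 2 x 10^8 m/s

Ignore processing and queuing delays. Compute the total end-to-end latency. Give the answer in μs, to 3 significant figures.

191 μs

L = 5300 bits.
Transmission delays (L/R per hop): 33.125, 143.243, 9.63636 μs; sum = 186.005 μs.
Propagation delays (d/s per hop): 0.865, 0.136667, 3.525 μs; sum = 4.52667 μs.
End-to-end = 191 μs.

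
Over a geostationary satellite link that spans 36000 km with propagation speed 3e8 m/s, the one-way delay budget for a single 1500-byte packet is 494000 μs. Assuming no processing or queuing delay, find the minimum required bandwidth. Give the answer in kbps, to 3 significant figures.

L = 12000 bits.
Propagation delay = 36000000 / 300000000 = 120000 μs.
Transmission budget = 494000 − 120000 = 374000 μs.
R ≥ L / t_tx = 12000 bits / 0.374 s = 32.1 kbps.

32.1 kbps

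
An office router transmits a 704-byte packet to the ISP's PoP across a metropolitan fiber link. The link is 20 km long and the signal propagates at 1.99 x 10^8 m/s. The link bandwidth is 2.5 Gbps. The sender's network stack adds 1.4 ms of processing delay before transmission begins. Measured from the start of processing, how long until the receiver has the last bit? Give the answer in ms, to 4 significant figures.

1.503 ms

L = 704 × 8 = 5632 bits.
Transmission delay = L/R = 5632 / 2500000000 = 0.0022528 ms.
Propagation delay = d/s = 20000 m / 199000000 m/s = 0.100503 ms.
Plus processing delay 1.4 ms = 1.4 ms.
Total = 1.503 ms.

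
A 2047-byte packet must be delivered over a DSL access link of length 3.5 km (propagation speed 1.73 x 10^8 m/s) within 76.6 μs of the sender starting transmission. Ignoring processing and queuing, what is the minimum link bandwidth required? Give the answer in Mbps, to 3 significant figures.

L = 16376 bits.
Propagation delay = 3500 / 173000000 = 20.2312 μs.
Transmission budget = 76.6 − 20.2312 = 56.3688 μs.
R ≥ L / t_tx = 16376 bits / 5.63688e-05 s = 291 Mbps.

291 Mbps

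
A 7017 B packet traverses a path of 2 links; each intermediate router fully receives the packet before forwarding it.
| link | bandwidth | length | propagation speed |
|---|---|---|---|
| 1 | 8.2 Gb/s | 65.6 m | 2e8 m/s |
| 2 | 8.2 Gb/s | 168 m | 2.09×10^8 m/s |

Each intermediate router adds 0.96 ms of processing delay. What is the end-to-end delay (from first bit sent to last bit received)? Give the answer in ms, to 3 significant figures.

L = 7017 × 8 = 56136 bits.
Transmission delay per hop = L/R = 56136/8.2e+09 = 0.00684585 ms; 2 hops → 0.0136917 ms.
Propagation delays (d/s per hop): 0.000328, 0.000803828 ms; sum = 0.00113183 ms.
Processing at 1 router(s): 1 × 0.96 ms = 0.96 ms.
End-to-end = 0.975 ms.

0.975 ms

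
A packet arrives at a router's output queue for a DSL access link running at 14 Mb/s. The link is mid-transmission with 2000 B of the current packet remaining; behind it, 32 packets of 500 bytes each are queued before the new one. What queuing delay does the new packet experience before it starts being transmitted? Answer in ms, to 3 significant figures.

Each queued packet: L/R = 4000/14000000 = 0.285714 ms.
32 queued → 9.14286 ms.
Plus remaining 16000 bits of current packet: 1.14286 ms.
Queuing delay = 10.3 ms.

10.3 ms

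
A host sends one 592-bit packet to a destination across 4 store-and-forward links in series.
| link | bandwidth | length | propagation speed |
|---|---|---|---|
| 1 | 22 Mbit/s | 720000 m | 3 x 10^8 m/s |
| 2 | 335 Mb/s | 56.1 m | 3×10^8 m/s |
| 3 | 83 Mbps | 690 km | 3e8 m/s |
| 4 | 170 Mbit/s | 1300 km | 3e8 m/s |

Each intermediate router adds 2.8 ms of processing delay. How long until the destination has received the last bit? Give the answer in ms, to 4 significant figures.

Transmission delays (L/R per hop): 0.0269091, 0.00176716, 0.00713253, 0.00348235 ms; sum = 0.0392911 ms.
Propagation delays (d/s per hop): 2.4, 0.000187, 2.3, 4.33333 ms; sum = 9.03352 ms.
Processing at 3 router(s): 3 × 2.8 ms = 8.4 ms.
End-to-end = 17.47 ms.

17.47 ms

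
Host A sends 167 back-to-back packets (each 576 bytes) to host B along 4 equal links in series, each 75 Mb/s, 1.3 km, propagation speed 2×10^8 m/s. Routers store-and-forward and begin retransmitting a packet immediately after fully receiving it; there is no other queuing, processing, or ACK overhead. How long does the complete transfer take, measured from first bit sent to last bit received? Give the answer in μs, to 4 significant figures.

Per-hop transmission t_tx = L/R = 4608/75000000 = 61.44 μs.
Per-hop propagation t_prop = 1300/200000000 = 6.5 μs.
Pipeline fill: first packet needs 4·t_tx to clear all hops; remaining 166 packets each add one t_tx.
Total = (4+167-1)·t_tx + 4·t_prop = 170·61.44 + 4·6.5 = 10470 μs.

10470 μs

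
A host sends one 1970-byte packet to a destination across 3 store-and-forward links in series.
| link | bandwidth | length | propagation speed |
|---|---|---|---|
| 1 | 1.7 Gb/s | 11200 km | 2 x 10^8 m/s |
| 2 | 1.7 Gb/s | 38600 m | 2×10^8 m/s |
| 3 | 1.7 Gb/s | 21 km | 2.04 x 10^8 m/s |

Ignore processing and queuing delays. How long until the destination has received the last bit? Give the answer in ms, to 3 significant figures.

L = 1970 × 8 = 15760 bits.
Transmission delay per hop = L/R = 15760/1700000000 = 0.00927059 ms; 3 hops → 0.0278118 ms.
Propagation delays (d/s per hop): 56, 0.193, 0.102941 ms; sum = 56.2959 ms.
End-to-end = 56.3 ms.

56.3 ms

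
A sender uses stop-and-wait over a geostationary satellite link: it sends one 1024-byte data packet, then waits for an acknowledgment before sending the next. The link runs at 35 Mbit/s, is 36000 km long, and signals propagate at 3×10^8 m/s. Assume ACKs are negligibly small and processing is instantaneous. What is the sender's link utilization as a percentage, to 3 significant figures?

0.0974 %

t_tx = L/R = 8192/35000000 = 0.000234057 s.
t_prop = 36000000/300000000 = 0.12 s; RTT = 0.24 s.
Cycle = t_tx + RTT = 0.240234 s.
Utilization = t_tx / cycle = 0.000234057/0.240234 = 0.0974 %.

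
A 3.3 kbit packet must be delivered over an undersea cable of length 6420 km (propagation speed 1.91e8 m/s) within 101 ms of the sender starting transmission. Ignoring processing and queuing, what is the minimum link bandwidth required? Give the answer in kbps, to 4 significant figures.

Propagation delay = 6420000 / 191000000 = 33.6126 ms.
Transmission budget = 101 − 33.6126 = 67.3874 ms.
R ≥ L / t_tx = 3300 bits / 0.0673874 s = 48.97 kbps.

48.97 kbps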